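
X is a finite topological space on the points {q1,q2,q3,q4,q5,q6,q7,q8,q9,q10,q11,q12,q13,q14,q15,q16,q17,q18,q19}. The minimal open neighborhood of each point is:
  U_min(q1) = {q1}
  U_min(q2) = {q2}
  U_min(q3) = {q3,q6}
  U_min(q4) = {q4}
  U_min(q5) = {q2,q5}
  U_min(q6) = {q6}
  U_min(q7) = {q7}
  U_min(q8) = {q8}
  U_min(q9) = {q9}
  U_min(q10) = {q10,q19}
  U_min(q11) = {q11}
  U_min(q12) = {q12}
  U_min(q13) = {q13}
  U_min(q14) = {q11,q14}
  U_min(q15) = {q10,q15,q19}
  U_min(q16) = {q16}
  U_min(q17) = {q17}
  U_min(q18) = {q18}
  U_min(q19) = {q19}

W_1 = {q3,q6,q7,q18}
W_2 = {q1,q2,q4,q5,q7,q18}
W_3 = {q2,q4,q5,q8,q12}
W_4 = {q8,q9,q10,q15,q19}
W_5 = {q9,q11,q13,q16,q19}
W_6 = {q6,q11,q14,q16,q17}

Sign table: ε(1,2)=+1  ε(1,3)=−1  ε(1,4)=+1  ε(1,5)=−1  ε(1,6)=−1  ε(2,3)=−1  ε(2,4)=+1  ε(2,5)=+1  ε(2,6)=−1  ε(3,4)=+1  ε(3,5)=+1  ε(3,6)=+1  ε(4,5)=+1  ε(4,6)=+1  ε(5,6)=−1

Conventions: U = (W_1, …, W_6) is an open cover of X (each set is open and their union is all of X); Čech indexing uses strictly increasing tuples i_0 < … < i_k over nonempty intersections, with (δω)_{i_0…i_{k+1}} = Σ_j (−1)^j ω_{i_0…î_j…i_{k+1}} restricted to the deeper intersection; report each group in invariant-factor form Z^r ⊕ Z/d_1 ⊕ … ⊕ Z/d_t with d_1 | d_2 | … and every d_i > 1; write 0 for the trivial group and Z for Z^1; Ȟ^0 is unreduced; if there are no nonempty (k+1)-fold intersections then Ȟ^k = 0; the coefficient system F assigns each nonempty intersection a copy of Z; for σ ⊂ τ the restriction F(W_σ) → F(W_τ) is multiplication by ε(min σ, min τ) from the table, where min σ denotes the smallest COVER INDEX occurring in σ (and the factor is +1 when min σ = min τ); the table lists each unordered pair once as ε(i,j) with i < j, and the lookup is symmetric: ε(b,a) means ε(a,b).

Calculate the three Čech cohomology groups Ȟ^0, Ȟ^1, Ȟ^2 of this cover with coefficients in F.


nerve of the cover:
  W12={q7,q18} W16={q6} W23={q2,q4,q5} W34={q8} W45={q9,q19} W56={q11,q16}
C dims 6,6; δ0: rk 6, SNF 1^5·2
Ȟ^0 = (6 − 6) − 0 = 0, so Ȟ^0 ≅ 0
Ȟ^1 = (6 − 0) − 6 = 0 plus torsion [2], so Ȟ^1 ≅ Z/2
Ȟ^2 = (0 − 0) − 0 = 0, so Ȟ^2 ≅ 0

Ȟ^0(U;F) ≅ 0,  Ȟ^1(U;F) ≅ Z/2,  Ȟ^2(U;F) ≅ 0


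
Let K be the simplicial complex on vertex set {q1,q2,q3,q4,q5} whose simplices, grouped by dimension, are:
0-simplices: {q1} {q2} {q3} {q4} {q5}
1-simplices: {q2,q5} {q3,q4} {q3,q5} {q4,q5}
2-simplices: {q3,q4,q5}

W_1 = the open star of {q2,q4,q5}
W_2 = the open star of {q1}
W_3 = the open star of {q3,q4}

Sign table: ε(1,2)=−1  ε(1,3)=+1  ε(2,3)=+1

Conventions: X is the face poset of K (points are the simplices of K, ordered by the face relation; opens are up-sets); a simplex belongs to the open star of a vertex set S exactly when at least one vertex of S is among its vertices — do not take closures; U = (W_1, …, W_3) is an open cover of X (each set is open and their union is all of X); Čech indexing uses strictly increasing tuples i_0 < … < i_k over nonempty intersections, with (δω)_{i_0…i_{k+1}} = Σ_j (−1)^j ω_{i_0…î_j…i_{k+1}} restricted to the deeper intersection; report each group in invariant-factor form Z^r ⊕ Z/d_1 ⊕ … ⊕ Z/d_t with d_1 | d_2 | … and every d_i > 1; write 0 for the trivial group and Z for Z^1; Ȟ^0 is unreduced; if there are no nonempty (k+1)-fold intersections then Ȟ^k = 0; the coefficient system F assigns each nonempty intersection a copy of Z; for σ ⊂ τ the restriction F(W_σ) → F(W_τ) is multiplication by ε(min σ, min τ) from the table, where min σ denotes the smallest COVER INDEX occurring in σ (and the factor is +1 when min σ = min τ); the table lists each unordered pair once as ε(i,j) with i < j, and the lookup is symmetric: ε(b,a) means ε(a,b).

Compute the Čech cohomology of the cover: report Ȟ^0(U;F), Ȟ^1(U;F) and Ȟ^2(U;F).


nonempty intersections:
  W1={{q2},{q4},{q5},{q2,q5},{q3,q4},{q3,q5},{q4,q5},{q3,q4,q5}} W2={{q1}} W3={{q3},{q4},{q3,q4},{q3,q5},{q4,q5},{q3,q4,q5}}
  W13={{q4},{q3,q4},{q3,q5},{q4,q5},{q3,q4,q5}}
C dims 3,1; δ0: rk 1, SNF 1^1
Ȟ^0: (3−1)−0=2 ⇒ Z^2
Ȟ^1: (1−0)−1=0 ⇒ 0
Ȟ^2: (0−0)−0=0 ⇒ 0

Ȟ^0(U;F) ≅ Z^2, Ȟ^1(U;F) ≅ 0, Ȟ^2(U;F) ≅ 0


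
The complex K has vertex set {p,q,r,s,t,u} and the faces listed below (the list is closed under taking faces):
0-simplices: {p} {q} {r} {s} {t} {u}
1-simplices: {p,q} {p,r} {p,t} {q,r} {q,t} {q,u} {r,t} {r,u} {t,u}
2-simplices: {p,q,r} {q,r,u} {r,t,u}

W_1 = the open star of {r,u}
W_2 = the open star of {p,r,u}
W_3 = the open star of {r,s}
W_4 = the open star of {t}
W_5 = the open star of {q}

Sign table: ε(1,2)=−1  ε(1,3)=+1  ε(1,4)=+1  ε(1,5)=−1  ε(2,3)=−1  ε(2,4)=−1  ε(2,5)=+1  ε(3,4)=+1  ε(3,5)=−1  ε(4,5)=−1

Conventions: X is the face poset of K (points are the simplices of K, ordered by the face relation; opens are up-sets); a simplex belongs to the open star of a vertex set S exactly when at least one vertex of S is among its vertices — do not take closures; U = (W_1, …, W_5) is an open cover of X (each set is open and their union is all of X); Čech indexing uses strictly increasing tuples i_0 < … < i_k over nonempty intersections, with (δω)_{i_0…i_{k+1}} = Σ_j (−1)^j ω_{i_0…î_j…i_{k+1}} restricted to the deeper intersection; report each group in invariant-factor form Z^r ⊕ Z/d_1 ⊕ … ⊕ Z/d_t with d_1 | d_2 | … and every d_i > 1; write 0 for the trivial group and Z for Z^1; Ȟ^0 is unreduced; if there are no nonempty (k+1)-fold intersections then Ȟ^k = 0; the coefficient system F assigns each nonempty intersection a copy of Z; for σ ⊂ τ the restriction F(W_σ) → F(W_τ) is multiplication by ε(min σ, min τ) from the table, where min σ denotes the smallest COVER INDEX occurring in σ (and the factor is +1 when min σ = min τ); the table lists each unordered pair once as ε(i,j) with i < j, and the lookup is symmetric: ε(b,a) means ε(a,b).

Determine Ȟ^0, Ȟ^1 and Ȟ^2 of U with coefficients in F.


Ȟ^0 ≅ Z, Ȟ^1 ≅ Z, Ȟ^2 ≅ 0

intersection data:
  W1={{r},{u},{p,r},{q,r},{q,u},{r,t},{r,u},{t,u},{p,q,r},{q,r,u},{r,t,u}} W2={{p},{r},{u},{p,q},{p,r},{p,t},{q,r},{q,u},{r,t},{r,u},{t,u},{p,q,r},{q,r,u},{r,t,u}} W3={{r},{s},{p,r},{q,r},{r,t},{r,u},{p,q,r},{q,r,u},{r,t,u}} W4={{t},{p,t},{q,t},{r,t},{t,u},{r,t,u}} W5={{q},{p,q},{q,r},{q,t},{q,u},{p,q,r},{q,r,u}}
  W12={{r},{u},{p,r},{q,r},{q,u},{r,t},{r,u},{t,u},{p,q,r},{q,r,u},{r,t,u}} W13={{r},{p,r},{q,r},{r,t},{r,u},{p,q,r},{q,r,u},{r,t,u}} W14={{r,t},{t,u},{r,t,u}} W15={{q,r},{q,u},{p,q,r},{q,r,u}} W23={{r},{p,r},{q,r},{r,t},{r,u},{p,q,r},{q,r,u},{r,t,u}} W24={{p,t},{r,t},{t,u},{r,t,u}} W25={{p,q},{q,r},{q,u},{p,q,r},{q,r,u}} W34={{r,t},{r,t,u}} W35={{q,r},{p,q,r},{q,r,u}} W45={{q,t}}
  W123={{r},{p,r},{q,r},{r,t},{r,u},{p,q,r},{q,r,u},{r,t,u}} W124={{r,t},{t,u},{r,t,u}} W125={{q,r},{q,u},{p,q,r},{q,r,u}} W134={{r,t},{r,t,u}} W135={{q,r},{p,q,r},{q,r,u}} W234={{r,t},{r,t,u}} W235={{q,r},{p,q,r},{q,r,u}}
  W1234={{r,t},{r,t,u}} W1235={{q,r},{p,q,r},{q,r,u}}
C dims 5,10,7,2; δ0: rk 4, SNF 1^4; δ1: rk 5, SNF 1^5; δ2: rk 2, SNF 1^2
Ȟ^0 = (5 − 4) − 0 = 1, so Ȟ^0 ≅ Z
Ȟ^1 = (10 − 5) − 4 = 1, so Ȟ^1 ≅ Z
Ȟ^2 = (7 − 2) − 5 = 0, so Ȟ^2 ≅ 0


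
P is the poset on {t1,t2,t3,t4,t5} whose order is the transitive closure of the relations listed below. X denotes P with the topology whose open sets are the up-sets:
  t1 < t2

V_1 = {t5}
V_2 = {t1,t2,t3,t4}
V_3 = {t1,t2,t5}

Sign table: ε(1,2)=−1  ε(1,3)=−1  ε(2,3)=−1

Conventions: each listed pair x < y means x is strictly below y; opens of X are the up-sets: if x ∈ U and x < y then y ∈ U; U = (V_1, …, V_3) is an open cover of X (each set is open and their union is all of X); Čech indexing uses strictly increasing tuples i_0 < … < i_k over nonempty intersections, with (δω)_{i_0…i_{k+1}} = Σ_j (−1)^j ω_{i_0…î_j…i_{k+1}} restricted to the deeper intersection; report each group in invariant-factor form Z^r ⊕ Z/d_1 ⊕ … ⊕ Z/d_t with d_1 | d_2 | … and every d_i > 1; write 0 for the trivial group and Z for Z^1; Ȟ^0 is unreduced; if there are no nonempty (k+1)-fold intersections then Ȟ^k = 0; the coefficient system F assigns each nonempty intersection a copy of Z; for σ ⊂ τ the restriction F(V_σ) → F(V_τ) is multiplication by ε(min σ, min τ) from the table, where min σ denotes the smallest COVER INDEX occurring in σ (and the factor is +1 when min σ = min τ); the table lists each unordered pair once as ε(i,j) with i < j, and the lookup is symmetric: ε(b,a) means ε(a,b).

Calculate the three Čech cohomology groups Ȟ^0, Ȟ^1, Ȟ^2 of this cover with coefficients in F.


Ȟ^0(U;F) ≅ Z, Ȟ^1(U;F) ≅ 0 and Ȟ^2(U;F) ≅ 0

cover nerve:
  V13={t5} V23={t1,t2}
C dims 3,2; δ0: rk 2, SNF 1^2
Ȟ^0: (3−2)−0=1 ⇒ Z
Ȟ^1: (2−0)−2=0 ⇒ 0
Ȟ^2: (0−0)−0=0 ⇒ 0


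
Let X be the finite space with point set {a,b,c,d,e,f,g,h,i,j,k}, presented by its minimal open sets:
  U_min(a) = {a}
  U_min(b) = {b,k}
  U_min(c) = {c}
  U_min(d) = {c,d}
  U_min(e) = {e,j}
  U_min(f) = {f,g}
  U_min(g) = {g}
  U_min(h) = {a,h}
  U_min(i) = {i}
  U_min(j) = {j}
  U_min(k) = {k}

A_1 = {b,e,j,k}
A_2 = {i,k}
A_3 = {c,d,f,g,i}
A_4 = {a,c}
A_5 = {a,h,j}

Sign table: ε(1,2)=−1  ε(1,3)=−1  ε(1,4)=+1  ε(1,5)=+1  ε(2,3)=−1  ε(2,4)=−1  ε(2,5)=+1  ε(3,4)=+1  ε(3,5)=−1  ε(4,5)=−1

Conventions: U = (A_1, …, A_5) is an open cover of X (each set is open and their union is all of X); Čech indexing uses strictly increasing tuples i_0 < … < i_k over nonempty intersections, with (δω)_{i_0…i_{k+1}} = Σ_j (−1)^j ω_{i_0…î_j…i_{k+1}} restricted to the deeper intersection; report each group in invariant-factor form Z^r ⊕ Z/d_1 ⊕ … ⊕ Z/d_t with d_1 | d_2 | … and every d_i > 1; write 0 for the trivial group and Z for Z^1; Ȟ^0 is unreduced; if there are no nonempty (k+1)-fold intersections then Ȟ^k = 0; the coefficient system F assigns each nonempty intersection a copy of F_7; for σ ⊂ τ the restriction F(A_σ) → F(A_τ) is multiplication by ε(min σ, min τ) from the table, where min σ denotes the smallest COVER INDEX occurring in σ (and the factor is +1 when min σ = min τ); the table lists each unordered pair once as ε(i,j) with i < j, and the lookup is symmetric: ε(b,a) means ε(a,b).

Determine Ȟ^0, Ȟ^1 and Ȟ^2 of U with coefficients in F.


Ȟ^0 ≅ 0, Ȟ^1 ≅ 0, Ȟ^2 ≅ 0

nonempty overlaps:
  A12={k} A15={j} A23={i} A34={c} A45={a}
C dims 5,5; δ0: rk_F7 5
degree 0: 5−5−0 = 0 → Ȟ^0 ≅ 0
degree 1: 5−0−5 = 0 → Ȟ^1 ≅ 0
degree 2: 0−0−0 = 0 → Ȟ^2 ≅ 0


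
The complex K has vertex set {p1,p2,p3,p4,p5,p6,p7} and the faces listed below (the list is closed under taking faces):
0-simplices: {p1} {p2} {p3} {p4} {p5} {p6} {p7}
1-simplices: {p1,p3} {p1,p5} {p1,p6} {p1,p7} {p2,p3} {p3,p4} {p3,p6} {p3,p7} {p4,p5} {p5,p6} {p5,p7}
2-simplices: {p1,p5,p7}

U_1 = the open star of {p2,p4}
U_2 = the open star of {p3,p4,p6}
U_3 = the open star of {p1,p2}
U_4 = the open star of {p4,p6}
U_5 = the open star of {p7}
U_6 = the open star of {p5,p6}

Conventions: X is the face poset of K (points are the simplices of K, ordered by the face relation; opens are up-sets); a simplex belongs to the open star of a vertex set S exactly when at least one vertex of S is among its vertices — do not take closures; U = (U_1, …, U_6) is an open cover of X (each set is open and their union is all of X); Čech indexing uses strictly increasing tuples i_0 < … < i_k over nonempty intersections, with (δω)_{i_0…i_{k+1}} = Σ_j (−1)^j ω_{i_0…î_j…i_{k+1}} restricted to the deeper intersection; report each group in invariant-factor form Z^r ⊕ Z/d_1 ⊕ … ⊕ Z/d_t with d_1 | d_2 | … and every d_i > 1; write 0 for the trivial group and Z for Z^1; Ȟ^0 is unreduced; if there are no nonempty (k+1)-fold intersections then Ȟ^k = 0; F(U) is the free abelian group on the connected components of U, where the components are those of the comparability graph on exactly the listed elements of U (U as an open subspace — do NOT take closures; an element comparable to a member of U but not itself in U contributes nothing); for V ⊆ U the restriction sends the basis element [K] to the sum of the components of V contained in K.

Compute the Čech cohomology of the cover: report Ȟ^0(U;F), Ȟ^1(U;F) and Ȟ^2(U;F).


nonempty overlaps:
  U1={{p2},{p4},{p2,p3},{p3,p4},{p4,p5}} U2={{p3},{p4},{p6},{p1,p3},{p1,p6},{p2,p3},{p3,p4},{p3,p6},{p3,p7},{p4,p5},{p5,p6}} U3={{p1},{p2},{p1,p3},{p1,p5},{p1,p6},{p1,p7},{p2,p3},{p1,p5,p7}} U4={{p4},{p6},{p1,p6},{p3,p4},{p3,p6},{p4,p5},{p5,p6}} U5={{p7},{p1,p7},{p3,p7},{p5,p7},{p1,p5,p7}} U6={{p5},{p6},{p1,p5},{p1,p6},{p3,p6},{p4,p5},{p5,p6},{p5,p7},{p1,p5,p7}}
  U12={{p4},{p2,p3},{p3,p4},{p4,p5}} U13={{p2},{p2,p3}} U14={{p4},{p3,p4},{p4,p5}} U16={{p4,p5}} U23={{p1,p3},{p1,p6},{p2,p3}} U24={{p4},{p6},{p1,p6},{p3,p4},{p3,p6},{p4,p5},{p5,p6}} U25={{p3,p7}} U26={{p6},{p1,p6},{p3,p6},{p4,p5},{p5,p6}} U34={{p1,p6}} U35={{p1,p7},{p1,p5,p7}} U36={{p1,p5},{p1,p6},{p1,p5,p7}} U46={{p6},{p1,p6},{p3,p6},{p4,p5},{p5,p6}} U56={{p5,p7},{p1,p5,p7}}
  U123={{p2,p3}} U124={{p4},{p3,p4},{p4,p5}} U126={{p4,p5}} U146={{p4,p5}} U234={{p1,p6}} U236={{p1,p6}} U246={{p6},{p1,p6},{p3,p6},{p4,p5},{p5,p6}} U346={{p1,p6}} U356={{p1,p5,p7}}
  U1246={{p4,p5}} U2346={{p1,p6}}
components per intersection:
  U1: {{p2},{p2,p3}} {{p4},{p3,p4},{p4,p5}}
  U2: {{p3},{p4},{p6},{p1,p3},{p1,p6},{p2,p3},{p3,p4},{p3,p6},{p3,p7},{p4,p5},{p5,p6}}
  U3: {{p1},{p1,p3},{p1,p5},{p1,p6},{p1,p7},{p1,p5,p7}} {{p2},{p2,p3}}
  U4: {{p4},{p3,p4},{p4,p5}} {{p6},{p1,p6},{p3,p6},{p5,p6}}
  U5: {{p7},{p1,p7},{p3,p7},{p5,p7},{p1,p5,p7}}
  U6: {{p5},{p6},{p1,p5},{p1,p6},{p3,p6},{p4,p5},{p5,p6},{p5,p7},{p1,p5,p7}}
  U12: {{p4},{p3,p4},{p4,p5}} {{p2,p3}}
  U13: {{p2},{p2,p3}}
  U14: {{p4},{p3,p4},{p4,p5}}
  U16: {{p4,p5}}
  U23: {{p1,p3}} {{p1,p6}} {{p2,p3}}
  U24: {{p4},{p3,p4},{p4,p5}} {{p6},{p1,p6},{p3,p6},{p5,p6}}
  U25: {{p3,p7}}
  U26: {{p6},{p1,p6},{p3,p6},{p5,p6}} {{p4,p5}}
  U34: {{p1,p6}}
  U35: {{p1,p7},{p1,p5,p7}}
  U36: {{p1,p5},{p1,p5,p7}} {{p1,p6}}
  U46: {{p6},{p1,p6},{p3,p6},{p5,p6}} {{p4,p5}}
  U56: {{p5,p7},{p1,p5,p7}}
  U123: {{p2,p3}}
  U124: {{p4},{p3,p4},{p4,p5}}
  U126: {{p4,p5}}
  U146: {{p4,p5}}
  U234: {{p1,p6}}
  U236: {{p1,p6}}
  U246: {{p6},{p1,p6},{p3,p6},{p5,p6}} {{p4,p5}}
  U346: {{p1,p6}}
  U356: {{p1,p5,p7}}
  U1246: {{p4,p5}}
  U2346: {{p1,p6}}
C dims 9,20,10,2; δ0: rk 8, SNF 1^8; δ1: rk 8, SNF 1^8; δ2: rk 2, SNF 1^2
degree 0: 9−8−0 = 1 → Ȟ^0 ≅ Z
degree 1: 20−8−8 = 4 → Ȟ^1 ≅ Z^4
degree 2: 10−2−8 = 0 → Ȟ^2 ≅ 0

Ȟ^0 ≅ Z, Ȟ^1 ≅ Z^4 and Ȟ^2 ≅ 0


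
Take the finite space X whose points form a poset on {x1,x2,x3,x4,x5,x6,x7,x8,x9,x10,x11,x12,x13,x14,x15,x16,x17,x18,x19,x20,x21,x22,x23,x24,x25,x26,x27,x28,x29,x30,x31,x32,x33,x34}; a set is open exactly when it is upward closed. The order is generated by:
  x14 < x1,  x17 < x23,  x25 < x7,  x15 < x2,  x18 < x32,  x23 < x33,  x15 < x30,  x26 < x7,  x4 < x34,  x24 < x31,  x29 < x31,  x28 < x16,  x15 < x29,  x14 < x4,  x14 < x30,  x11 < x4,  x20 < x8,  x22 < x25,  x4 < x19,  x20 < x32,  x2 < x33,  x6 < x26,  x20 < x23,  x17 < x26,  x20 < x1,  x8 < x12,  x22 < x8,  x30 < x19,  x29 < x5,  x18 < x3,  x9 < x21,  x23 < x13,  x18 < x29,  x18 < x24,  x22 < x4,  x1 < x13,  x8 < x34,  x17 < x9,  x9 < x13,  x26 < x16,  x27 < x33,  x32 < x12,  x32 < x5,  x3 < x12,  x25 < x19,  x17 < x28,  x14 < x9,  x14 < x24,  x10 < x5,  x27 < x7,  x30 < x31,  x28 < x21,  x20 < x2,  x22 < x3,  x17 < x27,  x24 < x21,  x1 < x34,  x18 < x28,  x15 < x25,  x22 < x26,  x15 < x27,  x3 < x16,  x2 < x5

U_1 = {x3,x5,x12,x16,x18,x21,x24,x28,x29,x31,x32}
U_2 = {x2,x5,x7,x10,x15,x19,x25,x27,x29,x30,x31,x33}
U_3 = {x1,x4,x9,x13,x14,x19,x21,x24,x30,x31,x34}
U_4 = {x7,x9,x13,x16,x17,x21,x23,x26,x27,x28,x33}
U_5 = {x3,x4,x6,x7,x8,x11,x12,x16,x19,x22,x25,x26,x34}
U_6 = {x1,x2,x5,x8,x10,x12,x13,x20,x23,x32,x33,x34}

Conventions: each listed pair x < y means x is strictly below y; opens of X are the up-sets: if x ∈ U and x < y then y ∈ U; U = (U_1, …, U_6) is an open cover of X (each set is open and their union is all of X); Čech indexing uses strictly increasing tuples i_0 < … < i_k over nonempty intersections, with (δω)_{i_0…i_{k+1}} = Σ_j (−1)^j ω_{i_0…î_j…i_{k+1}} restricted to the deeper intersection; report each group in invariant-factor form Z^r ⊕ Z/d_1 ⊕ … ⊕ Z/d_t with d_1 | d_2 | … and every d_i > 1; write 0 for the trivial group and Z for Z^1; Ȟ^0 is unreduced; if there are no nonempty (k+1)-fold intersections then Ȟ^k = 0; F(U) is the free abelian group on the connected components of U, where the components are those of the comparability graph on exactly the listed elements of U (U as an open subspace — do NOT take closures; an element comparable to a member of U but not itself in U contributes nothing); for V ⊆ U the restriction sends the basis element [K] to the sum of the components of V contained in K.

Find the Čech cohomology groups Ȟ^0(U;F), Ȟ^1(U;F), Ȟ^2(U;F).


Ȟ^0 = Z; Ȟ^1 = 0; Ȟ^2 = Z/2

cover nerve:
  U12={x5,x29,x31} U13={x21,x24,x31} U14={x16,x21,x28} U15={x3,x12,x16} U16={x5,x12,x32} U23={x19,x30,x31} U24={x7,x27,x33} U25={x7,x19,x25} U26={x2,x5,x10,x33} U34={x9,x13,x21} U35={x4,x19,x34} U36={x1,x13,x34} U45={x7,x16,x26} U46={x13,x23,x33} U56={x8,x12,x34}
  U123={x31} U126={x5} U134={x21} U145={x16} U156={x12} U235={x19} U245={x7} U246={x33} U346={x13} U356={x34}
components per intersection:
  U1: {x3,x5,x12,x16,x18,x21,x24,x28,x29,x31,x32}
  U2: {x2,x5,x7,x10,x15,x19,x25,x27,x29,x30,x31,x33}
  U3: {x1,x4,x9,x13,x14,x19,x21,x24,x30,x31,x34}
  U4: {x7,x9,x13,x16,x17,x21,x23,x26,x27,x28,x33}
  U5: {x3,x4,x6,x7,x8,x11,x12,x16,x19,x22,x25,x26,x34}
  U6: {x1,x2,x5,x8,x10,x12,x13,x20,x23,x32,x33,x34}
  U12: {x5,x29,x31}
  U13: {x21,x24,x31}
  U14: {x16,x21,x28}
  U15: {x3,x12,x16}
  U16: {x5,x12,x32}
  U23: {x19,x30,x31}
  U24: {x7,x27,x33}
  U25: {x7,x19,x25}
  U26: {x2,x5,x10,x33}
  U34: {x9,x13,x21}
  U35: {x4,x19,x34}
  U36: {x1,x13,x34}
  U45: {x7,x16,x26}
  U46: {x13,x23,x33}
  U56: {x8,x12,x34}
  U123: {x31}
  U126: {x5}
  U134: {x21}
  U145: {x16}
  U156: {x12}
  U235: {x19}
  U245: {x7}
  U246: {x33}
  U346: {x13}
  U356: {x34}
C dims 6,15,10; δ0: rk 5, SNF 1^5; δ1: rk 10, SNF 1^9·2
Ȟ^0: (6−5)−0=1 ⇒ Z
Ȟ^1: (15−10)−5=0 ⇒ 0
Ȟ^2: (10−0)−10=0 plus torsion [2] ⇒ Z/2


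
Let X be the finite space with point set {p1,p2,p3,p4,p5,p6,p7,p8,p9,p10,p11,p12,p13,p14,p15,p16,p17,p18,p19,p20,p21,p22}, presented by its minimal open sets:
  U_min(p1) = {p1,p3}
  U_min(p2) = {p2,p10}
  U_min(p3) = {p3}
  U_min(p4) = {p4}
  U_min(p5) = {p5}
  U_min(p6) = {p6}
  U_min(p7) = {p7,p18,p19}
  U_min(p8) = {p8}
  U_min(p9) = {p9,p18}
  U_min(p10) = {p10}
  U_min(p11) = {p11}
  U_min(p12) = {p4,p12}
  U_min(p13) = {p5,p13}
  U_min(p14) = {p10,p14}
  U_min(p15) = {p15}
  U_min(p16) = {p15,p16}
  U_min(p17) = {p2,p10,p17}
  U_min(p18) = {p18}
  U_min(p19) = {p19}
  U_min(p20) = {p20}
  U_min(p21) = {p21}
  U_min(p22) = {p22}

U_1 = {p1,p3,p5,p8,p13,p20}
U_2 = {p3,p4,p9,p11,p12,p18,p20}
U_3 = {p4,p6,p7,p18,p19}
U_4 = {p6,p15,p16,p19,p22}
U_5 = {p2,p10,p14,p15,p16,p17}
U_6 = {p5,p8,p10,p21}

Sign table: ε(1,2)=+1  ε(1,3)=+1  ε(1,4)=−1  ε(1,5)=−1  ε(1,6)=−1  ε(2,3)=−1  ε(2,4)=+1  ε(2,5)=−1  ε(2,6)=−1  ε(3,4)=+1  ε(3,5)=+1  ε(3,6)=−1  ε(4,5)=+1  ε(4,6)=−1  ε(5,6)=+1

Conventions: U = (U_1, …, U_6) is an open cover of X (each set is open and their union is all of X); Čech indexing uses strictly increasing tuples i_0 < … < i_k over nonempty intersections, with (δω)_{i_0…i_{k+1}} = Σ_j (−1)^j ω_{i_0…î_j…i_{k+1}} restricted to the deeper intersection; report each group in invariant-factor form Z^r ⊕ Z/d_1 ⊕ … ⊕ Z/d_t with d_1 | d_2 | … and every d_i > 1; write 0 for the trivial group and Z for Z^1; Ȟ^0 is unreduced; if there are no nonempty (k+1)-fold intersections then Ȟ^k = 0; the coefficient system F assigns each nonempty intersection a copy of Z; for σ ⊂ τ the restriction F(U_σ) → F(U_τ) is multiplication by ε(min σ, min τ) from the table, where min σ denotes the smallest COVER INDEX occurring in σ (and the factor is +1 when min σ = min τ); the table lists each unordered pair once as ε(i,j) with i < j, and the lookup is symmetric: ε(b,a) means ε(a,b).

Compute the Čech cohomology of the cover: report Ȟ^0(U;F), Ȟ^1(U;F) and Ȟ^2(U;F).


nerve simplices:
  U12={p3,p20} U16={p5,p8} U23={p4,p18} U34={p6,p19} U45={p15,p16} U56={p10}
C dims 6,6; δ0: rk 5, SNF 1^5
degree 0: 6−5−0 = 1 → Ȟ^0 ≅ Z
degree 1: 6−0−5 = 1 → Ȟ^1 ≅ Z
degree 2: 0−0−0 = 0 → Ȟ^2 ≅ 0

Ȟ^0 ≅ Z, Ȟ^1 ≅ Z and Ȟ^2 ≅ 0


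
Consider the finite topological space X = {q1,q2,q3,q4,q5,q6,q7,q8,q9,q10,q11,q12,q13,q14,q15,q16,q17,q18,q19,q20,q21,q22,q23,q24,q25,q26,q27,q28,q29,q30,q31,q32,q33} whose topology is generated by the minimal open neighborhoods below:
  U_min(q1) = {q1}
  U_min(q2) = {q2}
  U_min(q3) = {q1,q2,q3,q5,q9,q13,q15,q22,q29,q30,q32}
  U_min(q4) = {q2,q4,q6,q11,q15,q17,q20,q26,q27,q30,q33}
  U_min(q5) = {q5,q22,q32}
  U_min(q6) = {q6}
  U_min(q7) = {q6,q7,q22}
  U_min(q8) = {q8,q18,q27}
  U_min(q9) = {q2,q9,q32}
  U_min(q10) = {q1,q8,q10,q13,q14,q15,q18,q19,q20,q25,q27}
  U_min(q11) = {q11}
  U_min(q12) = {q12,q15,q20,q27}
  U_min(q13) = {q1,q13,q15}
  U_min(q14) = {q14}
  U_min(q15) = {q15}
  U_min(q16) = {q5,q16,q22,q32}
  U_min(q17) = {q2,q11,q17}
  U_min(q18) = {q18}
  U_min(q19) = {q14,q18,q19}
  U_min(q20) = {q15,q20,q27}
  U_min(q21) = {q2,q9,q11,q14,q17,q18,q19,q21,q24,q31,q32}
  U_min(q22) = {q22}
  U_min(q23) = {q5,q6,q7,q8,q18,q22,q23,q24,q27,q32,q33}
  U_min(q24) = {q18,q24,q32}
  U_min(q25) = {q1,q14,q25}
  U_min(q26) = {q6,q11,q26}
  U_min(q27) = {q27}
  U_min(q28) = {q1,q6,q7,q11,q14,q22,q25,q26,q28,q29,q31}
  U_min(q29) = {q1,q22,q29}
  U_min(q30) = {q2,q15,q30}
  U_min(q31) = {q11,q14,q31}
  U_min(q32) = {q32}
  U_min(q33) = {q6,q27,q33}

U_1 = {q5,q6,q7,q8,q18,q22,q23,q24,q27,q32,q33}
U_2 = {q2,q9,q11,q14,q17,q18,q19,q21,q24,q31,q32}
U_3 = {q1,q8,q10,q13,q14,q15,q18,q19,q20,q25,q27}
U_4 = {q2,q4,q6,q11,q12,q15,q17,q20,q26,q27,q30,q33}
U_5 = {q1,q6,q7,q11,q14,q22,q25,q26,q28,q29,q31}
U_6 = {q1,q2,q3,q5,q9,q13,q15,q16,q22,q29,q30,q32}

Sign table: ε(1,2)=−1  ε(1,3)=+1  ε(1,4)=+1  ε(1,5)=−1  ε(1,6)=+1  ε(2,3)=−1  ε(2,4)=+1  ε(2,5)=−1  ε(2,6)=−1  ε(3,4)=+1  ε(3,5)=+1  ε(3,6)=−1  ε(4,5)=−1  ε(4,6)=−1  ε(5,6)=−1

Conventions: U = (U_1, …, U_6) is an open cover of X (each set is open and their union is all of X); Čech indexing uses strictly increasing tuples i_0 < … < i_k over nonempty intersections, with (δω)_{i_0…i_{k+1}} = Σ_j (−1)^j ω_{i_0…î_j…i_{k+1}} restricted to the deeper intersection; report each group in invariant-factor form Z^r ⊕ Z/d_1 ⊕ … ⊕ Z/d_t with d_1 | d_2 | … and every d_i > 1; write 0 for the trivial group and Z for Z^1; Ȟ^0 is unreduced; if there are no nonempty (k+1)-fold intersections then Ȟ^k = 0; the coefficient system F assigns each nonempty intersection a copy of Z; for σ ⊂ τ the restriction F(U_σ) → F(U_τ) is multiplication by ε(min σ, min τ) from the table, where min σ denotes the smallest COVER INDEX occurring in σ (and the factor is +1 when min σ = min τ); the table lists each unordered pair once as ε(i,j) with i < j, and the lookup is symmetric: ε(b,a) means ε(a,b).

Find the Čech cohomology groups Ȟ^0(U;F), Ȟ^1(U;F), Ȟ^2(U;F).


Ȟ^0(U;F) ≅ 0,  Ȟ^1(U;F) ≅ Z/2,  Ȟ^2(U;F) ≅ Z

nerve of the cover:
  U12={q18,q24,q32} U13={q8,q18,q27} U14={q6,q27,q33} U15={q6,q7,q22} U16={q5,q22,q32} U23={q14,q18,q19} U24={q2,q11,q17} U25={q11,q14,q31} U26={q2,q9,q32} U34={q15,q20,q27} U35={q1,q14,q25} U36={q1,q13,q15} U45={q6,q11,q26} U46={q2,q15,q30} U56={q1,q22,q29}
  U123={q18} U126={q32} U134={q27} U145={q6} U156={q22} U235={q14} U245={q11} U246={q2} U346={q15} U356={q1}
C dims 6,15,10; δ0: rk 6, SNF 1^5·2; δ1: rk 9, SNF 1^9
Ȟ^0 = (6 − 6) − 0 = 0, so Ȟ^0 ≅ 0
Ȟ^1 = (15 − 9) − 6 = 0 plus torsion [2], so Ȟ^1 ≅ Z/2
Ȟ^2 = (10 − 0) − 9 = 1, so Ȟ^2 ≅ Z


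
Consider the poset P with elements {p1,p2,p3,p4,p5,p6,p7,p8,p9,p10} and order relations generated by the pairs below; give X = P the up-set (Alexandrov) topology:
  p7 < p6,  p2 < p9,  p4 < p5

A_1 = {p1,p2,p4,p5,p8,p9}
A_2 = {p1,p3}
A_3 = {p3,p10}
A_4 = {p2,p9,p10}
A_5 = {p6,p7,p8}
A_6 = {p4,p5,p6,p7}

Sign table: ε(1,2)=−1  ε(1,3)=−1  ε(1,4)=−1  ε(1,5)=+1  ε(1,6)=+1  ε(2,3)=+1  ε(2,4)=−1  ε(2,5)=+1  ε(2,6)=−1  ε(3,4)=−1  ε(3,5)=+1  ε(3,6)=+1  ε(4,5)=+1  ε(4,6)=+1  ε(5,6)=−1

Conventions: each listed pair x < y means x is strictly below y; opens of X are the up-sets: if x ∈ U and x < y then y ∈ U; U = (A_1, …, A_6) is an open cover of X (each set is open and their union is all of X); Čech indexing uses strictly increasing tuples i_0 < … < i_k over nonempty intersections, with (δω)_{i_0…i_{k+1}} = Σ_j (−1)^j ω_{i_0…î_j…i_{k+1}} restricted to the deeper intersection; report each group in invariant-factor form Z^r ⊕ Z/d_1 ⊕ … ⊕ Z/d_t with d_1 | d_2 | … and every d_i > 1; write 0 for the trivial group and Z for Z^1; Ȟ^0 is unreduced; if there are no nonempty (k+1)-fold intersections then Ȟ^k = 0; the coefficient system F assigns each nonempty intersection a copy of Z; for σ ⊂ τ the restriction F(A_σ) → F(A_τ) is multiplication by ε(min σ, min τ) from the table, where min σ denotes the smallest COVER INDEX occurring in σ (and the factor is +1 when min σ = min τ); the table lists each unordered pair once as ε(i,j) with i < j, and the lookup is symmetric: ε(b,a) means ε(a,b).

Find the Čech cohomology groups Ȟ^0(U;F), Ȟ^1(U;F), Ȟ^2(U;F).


nonempty overlaps:
  A12={p1} A14={p2,p9} A15={p8} A16={p4,p5} A23={p3} A34={p10} A56={p6,p7}
C dims 6,7; δ0: rk 6, SNF 1^5·2
degree 0: 6−6−0 = 0 → Ȟ^0 ≅ 0
degree 1: 7−0−6 = 1 plus torsion [2] → Ȟ^1 ≅ Z ⊕ Z/2
degree 2: 0−0−0 = 0 → Ȟ^2 ≅ 0

Ȟ^0 ≅ 0,  Ȟ^1 ≅ Z ⊕ Z/2,  Ȟ^2 ≅ 0


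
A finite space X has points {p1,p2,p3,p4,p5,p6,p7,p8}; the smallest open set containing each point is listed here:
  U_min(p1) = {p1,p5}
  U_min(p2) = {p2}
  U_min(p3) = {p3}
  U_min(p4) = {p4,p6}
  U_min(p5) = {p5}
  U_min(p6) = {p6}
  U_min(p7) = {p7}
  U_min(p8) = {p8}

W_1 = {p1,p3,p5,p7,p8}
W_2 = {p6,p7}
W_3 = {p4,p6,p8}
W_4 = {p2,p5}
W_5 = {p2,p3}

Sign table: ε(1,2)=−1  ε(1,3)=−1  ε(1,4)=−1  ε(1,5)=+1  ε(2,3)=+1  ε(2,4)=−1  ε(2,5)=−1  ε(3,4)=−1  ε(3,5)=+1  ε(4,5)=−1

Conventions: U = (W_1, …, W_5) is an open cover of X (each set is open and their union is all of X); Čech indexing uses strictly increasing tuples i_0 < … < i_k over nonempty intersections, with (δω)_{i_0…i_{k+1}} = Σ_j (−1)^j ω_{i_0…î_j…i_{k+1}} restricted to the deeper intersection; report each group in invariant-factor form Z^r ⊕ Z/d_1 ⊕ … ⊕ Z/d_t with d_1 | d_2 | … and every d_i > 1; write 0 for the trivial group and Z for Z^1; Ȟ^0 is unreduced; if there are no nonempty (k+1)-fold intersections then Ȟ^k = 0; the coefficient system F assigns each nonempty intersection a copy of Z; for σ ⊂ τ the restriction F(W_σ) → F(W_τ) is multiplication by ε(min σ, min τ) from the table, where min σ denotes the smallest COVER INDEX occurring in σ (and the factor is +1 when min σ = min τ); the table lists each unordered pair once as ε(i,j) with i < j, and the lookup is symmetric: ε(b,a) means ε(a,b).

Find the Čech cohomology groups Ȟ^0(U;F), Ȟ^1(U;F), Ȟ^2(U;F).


Ȟ^0(U;F) ≅ Z, Ȟ^1(U;F) ≅ Z^2, Ȟ^2(U;F) ≅ 0

intersection data:
  W12={p7} W13={p8} W14={p5} W15={p3} W23={p6} W45={p2}
C dims 5,6; δ0: rk 4, SNF 1^4
Ȟ^0 = (5 − 4) − 0 = 1, so Ȟ^0 ≅ Z
Ȟ^1 = (6 − 0) − 4 = 2, so Ȟ^1 ≅ Z^2
Ȟ^2 = (0 − 0) − 0 = 0, so Ȟ^2 ≅ 0


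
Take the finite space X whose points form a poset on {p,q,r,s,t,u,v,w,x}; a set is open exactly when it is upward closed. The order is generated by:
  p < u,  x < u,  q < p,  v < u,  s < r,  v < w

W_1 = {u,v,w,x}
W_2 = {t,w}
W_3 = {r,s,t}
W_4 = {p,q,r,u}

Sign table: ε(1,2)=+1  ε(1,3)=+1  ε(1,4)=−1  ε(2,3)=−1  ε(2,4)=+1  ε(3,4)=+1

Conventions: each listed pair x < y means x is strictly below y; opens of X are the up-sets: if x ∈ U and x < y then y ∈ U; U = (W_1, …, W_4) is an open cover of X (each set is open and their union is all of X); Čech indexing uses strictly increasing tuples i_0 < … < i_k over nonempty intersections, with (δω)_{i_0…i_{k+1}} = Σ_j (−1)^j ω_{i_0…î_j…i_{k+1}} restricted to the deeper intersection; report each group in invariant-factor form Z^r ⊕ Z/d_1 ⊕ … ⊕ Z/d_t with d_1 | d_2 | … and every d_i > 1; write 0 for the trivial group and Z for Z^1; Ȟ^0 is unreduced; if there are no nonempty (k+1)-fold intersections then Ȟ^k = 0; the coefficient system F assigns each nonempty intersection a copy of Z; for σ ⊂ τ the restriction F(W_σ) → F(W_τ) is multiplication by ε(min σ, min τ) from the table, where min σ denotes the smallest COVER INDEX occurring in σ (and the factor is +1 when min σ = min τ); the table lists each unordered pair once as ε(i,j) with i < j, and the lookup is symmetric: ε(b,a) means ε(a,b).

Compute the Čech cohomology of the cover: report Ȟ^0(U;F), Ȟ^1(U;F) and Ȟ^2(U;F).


cover nerve:
  W12={w} W14={u} W23={t} W34={r}
C dims 4,4; δ0: rk 3, SNF 1^3
Ȟ^0: (4−3)−0=1 ⇒ Z
Ȟ^1: (4−0)−3=1 ⇒ Z
Ȟ^2: (0−0)−0=0 ⇒ 0

Ȟ^0 = Z; Ȟ^1 = Z; Ȟ^2 = 0


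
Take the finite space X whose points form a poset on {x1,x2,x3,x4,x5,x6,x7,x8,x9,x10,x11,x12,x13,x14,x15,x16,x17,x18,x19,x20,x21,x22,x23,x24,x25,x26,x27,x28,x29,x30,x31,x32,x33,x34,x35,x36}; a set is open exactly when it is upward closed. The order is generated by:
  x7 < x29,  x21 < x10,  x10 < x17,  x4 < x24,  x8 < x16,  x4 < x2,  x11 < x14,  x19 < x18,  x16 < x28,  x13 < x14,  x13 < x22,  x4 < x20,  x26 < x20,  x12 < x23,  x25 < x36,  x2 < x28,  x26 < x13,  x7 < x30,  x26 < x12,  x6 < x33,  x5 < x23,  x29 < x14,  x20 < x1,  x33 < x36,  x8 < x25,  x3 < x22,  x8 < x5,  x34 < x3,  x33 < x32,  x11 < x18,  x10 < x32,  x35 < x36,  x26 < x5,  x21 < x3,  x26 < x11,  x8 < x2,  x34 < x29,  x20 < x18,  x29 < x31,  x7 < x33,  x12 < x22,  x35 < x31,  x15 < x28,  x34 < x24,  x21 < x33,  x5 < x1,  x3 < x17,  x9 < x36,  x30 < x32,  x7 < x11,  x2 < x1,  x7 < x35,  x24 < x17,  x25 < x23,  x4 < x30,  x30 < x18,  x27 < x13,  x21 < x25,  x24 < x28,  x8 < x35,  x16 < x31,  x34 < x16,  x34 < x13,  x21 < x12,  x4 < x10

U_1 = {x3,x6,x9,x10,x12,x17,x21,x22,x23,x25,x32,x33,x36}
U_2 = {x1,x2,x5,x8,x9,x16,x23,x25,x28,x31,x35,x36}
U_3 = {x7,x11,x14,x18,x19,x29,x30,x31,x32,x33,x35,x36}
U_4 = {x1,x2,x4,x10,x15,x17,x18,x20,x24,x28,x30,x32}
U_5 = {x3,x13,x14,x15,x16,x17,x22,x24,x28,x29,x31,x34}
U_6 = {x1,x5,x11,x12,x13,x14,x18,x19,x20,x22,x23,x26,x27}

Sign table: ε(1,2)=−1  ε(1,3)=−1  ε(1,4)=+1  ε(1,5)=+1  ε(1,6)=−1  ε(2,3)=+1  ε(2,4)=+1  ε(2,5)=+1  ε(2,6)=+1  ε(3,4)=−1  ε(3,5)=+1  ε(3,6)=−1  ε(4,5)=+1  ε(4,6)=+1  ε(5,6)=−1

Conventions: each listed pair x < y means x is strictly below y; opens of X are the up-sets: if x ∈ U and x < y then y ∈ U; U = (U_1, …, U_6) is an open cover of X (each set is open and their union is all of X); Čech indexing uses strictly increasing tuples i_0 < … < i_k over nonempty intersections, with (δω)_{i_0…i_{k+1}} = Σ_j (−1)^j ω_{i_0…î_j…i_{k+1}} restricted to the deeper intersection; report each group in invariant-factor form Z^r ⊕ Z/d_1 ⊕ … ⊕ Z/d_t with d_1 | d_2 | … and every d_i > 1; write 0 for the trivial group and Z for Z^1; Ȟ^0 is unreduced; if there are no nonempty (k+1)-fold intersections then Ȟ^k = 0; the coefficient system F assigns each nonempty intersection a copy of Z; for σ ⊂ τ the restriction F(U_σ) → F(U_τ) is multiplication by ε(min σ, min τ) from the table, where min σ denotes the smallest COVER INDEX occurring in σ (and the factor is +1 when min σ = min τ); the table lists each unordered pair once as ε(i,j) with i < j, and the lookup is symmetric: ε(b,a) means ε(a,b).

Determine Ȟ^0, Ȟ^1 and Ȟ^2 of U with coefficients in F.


Ȟ^0 ≅ 0,  Ȟ^1 ≅ Z/2,  Ȟ^2 ≅ Z

intersection data:
  U12={x9,x23,x25,x36} U13={x32,x33,x36} U14={x10,x17,x32} U15={x3,x17,x22} U16={x12,x22,x23} U23={x31,x35,x36} U24={x1,x2,x28} U25={x16,x28,x31} U26={x1,x5,x23} U34={x18,x30,x32} U35={x14,x29,x31} U36={x11,x14,x18,x19} U45={x15,x17,x24,x28} U46={x1,x18,x20} U56={x13,x14,x22}
  U123={x36} U126={x23} U134={x32} U145={x17} U156={x22} U235={x31} U245={x28} U246={x1} U346={x18} U356={x14}
C dims 6,15,10; δ0: rk 6, SNF 1^5·2; δ1: rk 9, SNF 1^9
Ȟ^0 = (6 − 6) − 0 = 0, so Ȟ^0 ≅ 0
Ȟ^1 = (15 − 9) − 6 = 0 plus torsion [2], so Ȟ^1 ≅ Z/2
Ȟ^2 = (10 − 0) − 9 = 1, so Ȟ^2 ≅ Z


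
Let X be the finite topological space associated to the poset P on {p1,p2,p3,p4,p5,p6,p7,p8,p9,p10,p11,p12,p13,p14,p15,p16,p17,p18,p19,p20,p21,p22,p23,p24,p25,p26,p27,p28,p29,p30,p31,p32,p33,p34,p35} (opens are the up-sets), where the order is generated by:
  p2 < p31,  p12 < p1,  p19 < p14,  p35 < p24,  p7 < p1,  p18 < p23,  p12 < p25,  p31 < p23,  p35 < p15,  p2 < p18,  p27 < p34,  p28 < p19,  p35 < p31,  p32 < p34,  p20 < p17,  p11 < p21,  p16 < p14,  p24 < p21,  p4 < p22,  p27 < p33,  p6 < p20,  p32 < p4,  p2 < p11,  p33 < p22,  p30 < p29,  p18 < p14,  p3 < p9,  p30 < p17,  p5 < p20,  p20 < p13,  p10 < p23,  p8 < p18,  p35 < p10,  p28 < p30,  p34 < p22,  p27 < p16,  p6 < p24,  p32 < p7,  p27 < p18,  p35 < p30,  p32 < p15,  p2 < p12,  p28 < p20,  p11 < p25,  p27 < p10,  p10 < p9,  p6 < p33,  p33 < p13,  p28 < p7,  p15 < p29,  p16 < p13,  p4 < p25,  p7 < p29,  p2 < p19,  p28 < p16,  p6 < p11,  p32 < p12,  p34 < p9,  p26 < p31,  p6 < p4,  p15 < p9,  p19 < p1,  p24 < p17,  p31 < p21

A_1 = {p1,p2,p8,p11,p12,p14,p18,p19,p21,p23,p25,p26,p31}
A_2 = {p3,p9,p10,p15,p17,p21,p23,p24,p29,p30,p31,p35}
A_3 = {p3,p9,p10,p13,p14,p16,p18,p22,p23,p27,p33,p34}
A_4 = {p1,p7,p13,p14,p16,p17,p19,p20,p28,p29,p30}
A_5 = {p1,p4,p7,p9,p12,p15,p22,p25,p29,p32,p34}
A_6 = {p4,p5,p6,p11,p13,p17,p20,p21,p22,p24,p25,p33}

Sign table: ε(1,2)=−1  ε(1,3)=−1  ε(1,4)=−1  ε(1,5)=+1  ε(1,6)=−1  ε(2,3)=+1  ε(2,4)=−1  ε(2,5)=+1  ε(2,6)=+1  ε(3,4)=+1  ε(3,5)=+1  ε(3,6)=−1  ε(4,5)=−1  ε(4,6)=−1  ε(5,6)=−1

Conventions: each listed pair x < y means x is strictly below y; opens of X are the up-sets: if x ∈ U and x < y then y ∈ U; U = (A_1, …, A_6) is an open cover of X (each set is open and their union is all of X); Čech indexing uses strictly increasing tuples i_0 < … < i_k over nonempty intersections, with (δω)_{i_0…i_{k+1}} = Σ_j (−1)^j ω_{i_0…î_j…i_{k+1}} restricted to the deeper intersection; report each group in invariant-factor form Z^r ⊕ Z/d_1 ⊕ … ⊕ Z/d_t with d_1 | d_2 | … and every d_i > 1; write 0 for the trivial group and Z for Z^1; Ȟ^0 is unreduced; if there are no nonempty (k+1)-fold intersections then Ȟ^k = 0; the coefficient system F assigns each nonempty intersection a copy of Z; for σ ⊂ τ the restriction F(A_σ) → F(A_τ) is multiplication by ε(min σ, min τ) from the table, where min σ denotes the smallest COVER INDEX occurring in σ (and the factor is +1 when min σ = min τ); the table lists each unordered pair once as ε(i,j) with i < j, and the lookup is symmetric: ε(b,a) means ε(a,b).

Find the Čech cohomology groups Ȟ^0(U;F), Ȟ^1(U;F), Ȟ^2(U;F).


nonempty intersections:
  A12={p21,p23,p31} A13={p14,p18,p23} A14={p1,p14,p19} A15={p1,p12,p25} A16={p11,p21,p25} A23={p3,p9,p10,p23} A24={p17,p29,p30} A25={p9,p15,p29} A26={p17,p21,p24} A34={p13,p14,p16} A35={p9,p22,p34} A36={p13,p22,p33} A45={p1,p7,p29} A46={p13,p17,p20} A56={p4,p22,p25}
  A123={p23} A126={p21} A134={p14} A145={p1} A156={p25} A235={p9} A245={p29} A246={p17} A346={p13} A356={p22}
C dims 6,15,10; δ0: rk 6, SNF 1^5·2; δ1: rk 9, SNF 1^9
Ȟ^0: (6−6)−0=0 ⇒ 0
Ȟ^1: (15−9)−6=0 plus torsion [2] ⇒ Z/2
Ȟ^2: (10−0)−9=1 ⇒ Z

Ȟ^0(U;F) ≅ 0, Ȟ^1(U;F) ≅ Z/2 and Ȟ^2(U;F) ≅ Z


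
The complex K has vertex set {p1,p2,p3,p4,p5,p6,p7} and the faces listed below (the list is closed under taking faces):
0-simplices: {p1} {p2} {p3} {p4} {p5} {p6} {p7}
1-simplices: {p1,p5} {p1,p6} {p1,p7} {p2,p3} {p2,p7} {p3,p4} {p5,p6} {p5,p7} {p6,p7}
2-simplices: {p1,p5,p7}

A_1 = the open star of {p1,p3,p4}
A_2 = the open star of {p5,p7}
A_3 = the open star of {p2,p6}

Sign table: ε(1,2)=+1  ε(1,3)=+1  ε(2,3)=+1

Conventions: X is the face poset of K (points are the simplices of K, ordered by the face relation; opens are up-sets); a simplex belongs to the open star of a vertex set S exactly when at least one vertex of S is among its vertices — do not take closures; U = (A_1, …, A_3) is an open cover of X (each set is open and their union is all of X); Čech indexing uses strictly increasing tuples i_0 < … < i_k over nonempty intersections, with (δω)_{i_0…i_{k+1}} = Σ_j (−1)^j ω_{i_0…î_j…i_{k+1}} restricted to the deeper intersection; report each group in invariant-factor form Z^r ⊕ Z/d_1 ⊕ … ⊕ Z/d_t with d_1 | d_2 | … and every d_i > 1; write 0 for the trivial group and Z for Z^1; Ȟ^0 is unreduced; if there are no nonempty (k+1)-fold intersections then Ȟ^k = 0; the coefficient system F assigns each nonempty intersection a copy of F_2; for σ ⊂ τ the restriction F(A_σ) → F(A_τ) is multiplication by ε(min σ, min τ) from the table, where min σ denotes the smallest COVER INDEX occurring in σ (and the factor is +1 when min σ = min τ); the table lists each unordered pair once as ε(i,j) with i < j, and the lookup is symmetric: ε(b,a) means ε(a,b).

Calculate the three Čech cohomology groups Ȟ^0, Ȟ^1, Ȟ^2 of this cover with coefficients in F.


nerve of the cover:
  A1={{p1},{p3},{p4},{p1,p5},{p1,p6},{p1,p7},{p2,p3},{p3,p4},{p1,p5,p7}} A2={{p5},{p7},{p1,p5},{p1,p7},{p2,p7},{p5,p6},{p5,p7},{p6,p7},{p1,p5,p7}} A3={{p2},{p6},{p1,p6},{p2,p3},{p2,p7},{p5,p6},{p6,p7}}
  A12={{p1,p5},{p1,p7},{p1,p5,p7}} A13={{p1,p6},{p2,p3}} A23={{p2,p7},{p5,p6},{p6,p7}}
C dims 3,3; δ0: rk_F2 2
Ȟ^0 = (3 − 2) − 0 = 1, so Ȟ^0 ≅ Z/2
Ȟ^1 = (3 − 0) − 2 = 1, so Ȟ^1 ≅ Z/2
Ȟ^2 = (0 − 0) − 0 = 0, so Ȟ^2 ≅ 0

Ȟ^0 ≅ Z/2, Ȟ^1 ≅ Z/2, Ȟ^2 ≅ 0


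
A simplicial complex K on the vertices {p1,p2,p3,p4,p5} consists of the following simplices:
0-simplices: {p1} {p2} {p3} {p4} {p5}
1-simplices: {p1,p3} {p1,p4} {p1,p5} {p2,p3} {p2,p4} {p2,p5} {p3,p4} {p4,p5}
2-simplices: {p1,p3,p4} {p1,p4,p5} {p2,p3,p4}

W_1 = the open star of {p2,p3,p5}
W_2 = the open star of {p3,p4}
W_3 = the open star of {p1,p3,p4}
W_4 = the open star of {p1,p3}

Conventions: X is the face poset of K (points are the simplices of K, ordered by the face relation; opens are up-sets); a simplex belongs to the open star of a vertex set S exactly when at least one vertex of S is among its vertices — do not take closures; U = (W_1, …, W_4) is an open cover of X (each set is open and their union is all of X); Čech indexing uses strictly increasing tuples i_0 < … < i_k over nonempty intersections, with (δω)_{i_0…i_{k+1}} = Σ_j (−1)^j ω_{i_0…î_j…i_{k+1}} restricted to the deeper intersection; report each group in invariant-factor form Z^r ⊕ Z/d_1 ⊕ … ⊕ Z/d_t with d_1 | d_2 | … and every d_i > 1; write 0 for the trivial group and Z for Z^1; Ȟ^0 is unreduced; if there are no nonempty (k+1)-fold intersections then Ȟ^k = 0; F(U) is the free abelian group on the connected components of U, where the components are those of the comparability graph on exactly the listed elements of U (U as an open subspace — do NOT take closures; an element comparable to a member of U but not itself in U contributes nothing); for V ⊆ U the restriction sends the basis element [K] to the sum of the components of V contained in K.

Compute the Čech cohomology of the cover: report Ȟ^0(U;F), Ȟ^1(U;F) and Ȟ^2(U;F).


nonempty intersections:
  W1={{p2},{p3},{p5},{p1,p3},{p1,p5},{p2,p3},{p2,p4},{p2,p5},{p3,p4},{p4,p5},{p1,p3,p4},{p1,p4,p5},{p2,p3,p4}} W2={{p3},{p4},{p1,p3},{p1,p4},{p2,p3},{p2,p4},{p3,p4},{p4,p5},{p1,p3,p4},{p1,p4,p5},{p2,p3,p4}} W3={{p1},{p3},{p4},{p1,p3},{p1,p4},{p1,p5},{p2,p3},{p2,p4},{p3,p4},{p4,p5},{p1,p3,p4},{p1,p4,p5},{p2,p3,p4}} W4={{p1},{p3},{p1,p3},{p1,p4},{p1,p5},{p2,p3},{p3,p4},{p1,p3,p4},{p1,p4,p5},{p2,p3,p4}}
  W12={{p3},{p1,p3},{p2,p3},{p2,p4},{p3,p4},{p4,p5},{p1,p3,p4},{p1,p4,p5},{p2,p3,p4}} W13={{p3},{p1,p3},{p1,p5},{p2,p3},{p2,p4},{p3,p4},{p4,p5},{p1,p3,p4},{p1,p4,p5},{p2,p3,p4}} W14={{p3},{p1,p3},{p1,p5},{p2,p3},{p3,p4},{p1,p3,p4},{p1,p4,p5},{p2,p3,p4}} W23={{p3},{p4},{p1,p3},{p1,p4},{p2,p3},{p2,p4},{p3,p4},{p4,p5},{p1,p3,p4},{p1,p4,p5},{p2,p3,p4}} W24={{p3},{p1,p3},{p1,p4},{p2,p3},{p3,p4},{p1,p3,p4},{p1,p4,p5},{p2,p3,p4}} W34={{p1},{p3},{p1,p3},{p1,p4},{p1,p5},{p2,p3},{p3,p4},{p1,p3,p4},{p1,p4,p5},{p2,p3,p4}}
  W123={{p3},{p1,p3},{p2,p3},{p2,p4},{p3,p4},{p4,p5},{p1,p3,p4},{p1,p4,p5},{p2,p3,p4}} W124={{p3},{p1,p3},{p2,p3},{p3,p4},{p1,p3,p4},{p1,p4,p5},{p2,p3,p4}} W134={{p3},{p1,p3},{p1,p5},{p2,p3},{p3,p4},{p1,p3,p4},{p1,p4,p5},{p2,p3,p4}} W234={{p3},{p1,p3},{p1,p4},{p2,p3},{p3,p4},{p1,p3,p4},{p1,p4,p5},{p2,p3,p4}}
  W1234={{p3},{p1,p3},{p2,p3},{p3,p4},{p1,p3,p4},{p1,p4,p5},{p2,p3,p4}}
components per intersection:
  W1: {{p2},{p3},{p5},{p1,p3},{p1,p5},{p2,p3},{p2,p4},{p2,p5},{p3,p4},{p4,p5},{p1,p3,p4},{p1,p4,p5},{p2,p3,p4}}
  W2: {{p3},{p4},{p1,p3},{p1,p4},{p2,p3},{p2,p4},{p3,p4},{p4,p5},{p1,p3,p4},{p1,p4,p5},{p2,p3,p4}}
  W3: {{p1},{p3},{p4},{p1,p3},{p1,p4},{p1,p5},{p2,p3},{p2,p4},{p3,p4},{p4,p5},{p1,p3,p4},{p1,p4,p5},{p2,p3,p4}}
  W4: {{p1},{p3},{p1,p3},{p1,p4},{p1,p5},{p2,p3},{p3,p4},{p1,p3,p4},{p1,p4,p5},{p2,p3,p4}}
  W12: {{p3},{p1,p3},{p2,p3},{p2,p4},{p3,p4},{p1,p3,p4},{p2,p3,p4}} {{p4,p5},{p1,p4,p5}}
  W13: {{p3},{p1,p3},{p2,p3},{p2,p4},{p3,p4},{p1,p3,p4},{p2,p3,p4}} {{p1,p5},{p4,p5},{p1,p4,p5}}
  W14: {{p3},{p1,p3},{p2,p3},{p3,p4},{p1,p3,p4},{p2,p3,p4}} {{p1,p5},{p1,p4,p5}}
  W23: {{p3},{p4},{p1,p3},{p1,p4},{p2,p3},{p2,p4},{p3,p4},{p4,p5},{p1,p3,p4},{p1,p4,p5},{p2,p3,p4}}
  W24: {{p3},{p1,p3},{p1,p4},{p2,p3},{p3,p4},{p1,p3,p4},{p1,p4,p5},{p2,p3,p4}}
  W34: {{p1},{p3},{p1,p3},{p1,p4},{p1,p5},{p2,p3},{p3,p4},{p1,p3,p4},{p1,p4,p5},{p2,p3,p4}}
  W123: {{p3},{p1,p3},{p2,p3},{p2,p4},{p3,p4},{p1,p3,p4},{p2,p3,p4}} {{p4,p5},{p1,p4,p5}}
  W124: {{p3},{p1,p3},{p2,p3},{p3,p4},{p1,p3,p4},{p2,p3,p4}} {{p1,p4,p5}}
  W134: {{p3},{p1,p3},{p2,p3},{p3,p4},{p1,p3,p4},{p2,p3,p4}} {{p1,p5},{p1,p4,p5}}
  W234: {{p3},{p1,p3},{p1,p4},{p2,p3},{p3,p4},{p1,p3,p4},{p1,p4,p5},{p2,p3,p4}}
  W1234: {{p3},{p1,p3},{p2,p3},{p3,p4},{p1,p3,p4},{p2,p3,p4}} {{p1,p4,p5}}
C dims 4,9,7,2; δ0: rk 3, SNF 1^3; δ1: rk 5, SNF 1^5; δ2: rk 2, SNF 1^2
Ȟ^0: (4−3)−0=1 ⇒ Z
Ȟ^1: (9−5)−3=1 ⇒ Z
Ȟ^2: (7−2)−5=0 ⇒ 0

Ȟ^0 = Z, Ȟ^1 = Z, Ȟ^2 = 0
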